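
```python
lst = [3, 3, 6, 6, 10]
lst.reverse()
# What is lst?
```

[10, 6, 6, 3, 3]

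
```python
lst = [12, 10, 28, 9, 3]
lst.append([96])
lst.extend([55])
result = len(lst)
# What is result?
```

After line 1: lst = [12, 10, 28, 9, 3]
After line 2 (append adds [96] as single element): lst = [12, 10, 28, 9, 3, [96]]
After line 3 (extend unpacks [55], adds 55): lst = [12, 10, 28, 9, 3, [96], 55]
After line 4: result = len(lst) = 7

7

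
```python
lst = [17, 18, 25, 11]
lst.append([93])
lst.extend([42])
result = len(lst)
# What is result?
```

After line 1: lst = [17, 18, 25, 11]
After line 2 (append adds [93] as single element): lst = [17, 18, 25, 11, [93]]
After line 3 (extend unpacks [42], adds 42): lst = [17, 18, 25, 11, [93], 42]
After line 4: result = len(lst) = 6

6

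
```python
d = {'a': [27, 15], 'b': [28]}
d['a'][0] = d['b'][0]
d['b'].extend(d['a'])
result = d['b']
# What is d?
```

After line 1: d = {'a': [27, 15], 'b': [28]}
After line 2 (a[0] = b[0] = 28): d = {'a': [28, 15], 'b': [28]}
After line 3 (b.extend(a) appends [28, 15]): d = {'a': [28, 15], 'b': [28, 28, 15]}
After line 4: result = d['b'] = [28, 28, 15]

{'a': [28, 15], 'b': [28, 28, 15]}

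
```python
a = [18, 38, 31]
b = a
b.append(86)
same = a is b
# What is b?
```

After line 1: a = [18, 38, 31]
After line 2 (b = a is an alias, same object): a = [18, 38, 31], b = [18, 38, 31]
After line 3 (b.append mutates the shared list): a = [18, 38, 31, 86], b = [18, 38, 31, 86]
After line 4 (same = a is b; same object -> True): same = True

[18, 38, 31, 86]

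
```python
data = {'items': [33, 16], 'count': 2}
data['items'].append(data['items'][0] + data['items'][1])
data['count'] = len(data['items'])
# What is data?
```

After line 1: data = {'items': [33, 16], 'count': 2}
After line 2 (append 33 + 16 = 49): data = {'items': [33, 16, 49], 'count': 2}
After line 3 (count = len(items) = 3): data = {'items': [33, 16, 49], 'count': 3}

{'items': [33, 16, 49], 'count': 3}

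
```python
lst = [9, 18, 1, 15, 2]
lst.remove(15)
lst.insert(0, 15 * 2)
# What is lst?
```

After line 1: lst = [9, 18, 1, 15, 2]
After line 2 (remove first 15): lst = [9, 18, 1, 2]
After line 3 (insert 30 at index 0): lst = [30, 9, 18, 1, 2]

[30, 9, 18, 1, 2]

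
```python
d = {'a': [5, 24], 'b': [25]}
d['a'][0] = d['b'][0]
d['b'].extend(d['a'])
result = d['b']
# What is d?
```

After line 1: d = {'a': [5, 24], 'b': [25]}
After line 2 (a[0] = b[0] = 25): d = {'a': [25, 24], 'b': [25]}
After line 3 (b.extend(a) appends [25, 24]): d = {'a': [25, 24], 'b': [25, 25, 24]}
After line 4: result = d['b'] = [25, 25, 24]

{'a': [25, 24], 'b': [25, 25, 24]}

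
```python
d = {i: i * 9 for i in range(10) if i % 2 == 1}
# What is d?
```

{1: 9, 3: 27, 5: 45, 7: 63, 9: 81}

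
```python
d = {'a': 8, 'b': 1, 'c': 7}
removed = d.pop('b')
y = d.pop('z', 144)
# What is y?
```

After line 1: d = {'a': 8, 'b': 1, 'c': 7}
After line 2 (pop 'b' returns 1): d = {'a': 8, 'c': 7}, removed = 1
After line 3 (pop 'z' missing, returns default 144): d = {'a': 8, 'c': 7}, y = 144

144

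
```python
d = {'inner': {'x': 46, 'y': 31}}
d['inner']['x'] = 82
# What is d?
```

After line 1: d = {'inner': {'x': 46, 'y': 31}}
After line 2 (inner x overwritten): d = {'inner': {'x': 82, 'y': 31}}

{'inner': {'x': 82, 'y': 31}}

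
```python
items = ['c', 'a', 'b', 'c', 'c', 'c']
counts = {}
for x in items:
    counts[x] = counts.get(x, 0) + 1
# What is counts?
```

Initial: counts = {}, items = ['c', 'a', 'b', 'c', 'c', 'c']
See 'c': counts = {'c': 1}
See 'a': counts = {'c': 1, 'a': 1}
See 'b': counts = {'c': 1, 'a': 1, 'b': 1}
See 'c': counts = {'c': 2, 'a': 1, 'b': 1}
See 'c': counts = {'c': 3, 'a': 1, 'b': 1}
See 'c': counts = {'c': 4, 'a': 1, 'b': 1}

{'c': 4, 'a': 1, 'b': 1}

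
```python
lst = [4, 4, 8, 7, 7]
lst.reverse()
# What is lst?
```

[7, 7, 8, 4, 4]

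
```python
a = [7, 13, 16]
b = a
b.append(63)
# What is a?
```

After line 1: a = [7, 13, 16]
After line 2 (b = a is an alias, same object): a = [7, 13, 16], b = [7, 13, 16]
After line 3 (b.append mutates the shared list): a = [7, 13, 16, 63], b = [7, 13, 16, 63]

[7, 13, 16, 63]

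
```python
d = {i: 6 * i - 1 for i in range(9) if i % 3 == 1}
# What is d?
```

{1: 5, 4: 23, 7: 41}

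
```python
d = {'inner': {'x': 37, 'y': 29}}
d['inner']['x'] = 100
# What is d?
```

After line 1: d = {'inner': {'x': 37, 'y': 29}}
After line 2 (inner x overwritten): d = {'inner': {'x': 100, 'y': 29}}

{'inner': {'x': 100, 'y': 29}}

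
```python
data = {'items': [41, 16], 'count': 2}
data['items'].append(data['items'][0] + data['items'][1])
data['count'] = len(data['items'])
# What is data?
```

After line 1: data = {'items': [41, 16], 'count': 2}
After line 2 (append 41 + 16 = 57): data = {'items': [41, 16, 57], 'count': 2}
After line 3 (count = len(items) = 3): data = {'items': [41, 16, 57], 'count': 3}

{'items': [41, 16, 57], 'count': 3}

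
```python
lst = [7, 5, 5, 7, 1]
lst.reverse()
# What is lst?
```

[1, 7, 5, 5, 7]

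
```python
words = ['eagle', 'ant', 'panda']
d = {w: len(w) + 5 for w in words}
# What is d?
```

{'eagle': 10, 'ant': 8, 'panda': 10}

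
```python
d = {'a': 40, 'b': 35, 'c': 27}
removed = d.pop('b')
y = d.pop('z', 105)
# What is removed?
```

After line 1: d = {'a': 40, 'b': 35, 'c': 27}
After line 2 (pop 'b' returns 35): d = {'a': 40, 'c': 27}, removed = 35
After line 3 (pop 'z' missing, returns default 105): d = {'a': 40, 'c': 27}, y = 105

35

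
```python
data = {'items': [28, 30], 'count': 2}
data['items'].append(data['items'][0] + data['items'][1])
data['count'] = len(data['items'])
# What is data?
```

After line 1: data = {'items': [28, 30], 'count': 2}
After line 2 (append 28 + 30 = 58): data = {'items': [28, 30, 58], 'count': 2}
After line 3 (count = len(items) = 3): data = {'items': [28, 30, 58], 'count': 3}

{'items': [28, 30, 58], 'count': 3}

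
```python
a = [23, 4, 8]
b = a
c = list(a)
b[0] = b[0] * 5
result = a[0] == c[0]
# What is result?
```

After line 1: a = [23, 4, 8]
After line 2 (b = a, alias): a = [23, 4, 8], b = [23, 4, 8]
After line 3 (c = list(a) is a copy, new object): c = [23, 4, 8]
After line 4 (b[0] = 23 * 5 = 115; mutates shared a/b): a = b = [115, 4, 8], c = [23, 4, 8]
After line 5 (a[0] = 115, c[0] = 23; result = False)

False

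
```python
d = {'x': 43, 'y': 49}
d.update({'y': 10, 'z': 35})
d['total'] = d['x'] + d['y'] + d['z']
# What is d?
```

After line 1: d = {'x': 43, 'y': 49}
After line 2 (y overwritten, z added): d = {'x': 43, 'y': 10, 'z': 35}
After line 3 (total = 43 + 10 + 35 = 88): d = {'x': 43, 'y': 10, 'z': 35, 'total': 88}

{'x': 43, 'y': 10, 'z': 35, 'total': 88}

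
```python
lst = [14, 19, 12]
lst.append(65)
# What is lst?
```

[14, 19, 12, 65]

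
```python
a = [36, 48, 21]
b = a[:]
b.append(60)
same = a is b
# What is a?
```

After line 1: a = [36, 48, 21]
After line 2 (b = a[:] is a shallow copy, new object): a = [36, 48, 21], b = [36, 48, 21]
After line 3 (append only mutates b): a = [36, 48, 21], b = [36, 48, 21, 60]
After line 4 (same = a is b; different objects -> False): same = False

[36, 48, 21]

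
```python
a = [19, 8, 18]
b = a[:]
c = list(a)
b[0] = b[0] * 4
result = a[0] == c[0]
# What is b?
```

After line 1: a = [19, 8, 18]
After line 2 (b = a[:], copy): a = [19, 8, 18], b = [19, 8, 18]
After line 3 (c = list(a) is a copy, new object): c = [19, 8, 18]
After line 4 (b[0] = 19 * 4 = 76; only b mutates (copy)): a = [19, 8, 18], b = [76, 8, 18], c = [19, 8, 18]
After line 5 (a[0] = 19, c[0] = 19; result = True)

[76, 8, 18]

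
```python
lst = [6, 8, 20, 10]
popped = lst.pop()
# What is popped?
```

10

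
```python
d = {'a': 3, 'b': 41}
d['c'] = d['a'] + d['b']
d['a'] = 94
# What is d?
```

After line 1: d = {'a': 3, 'b': 41}
After line 2 (d['c'] = 3 + 41): d = {'a': 3, 'b': 41, 'c': 44}
After line 3: d = {'a': 94, 'b': 41, 'c': 44}

{'a': 94, 'b': 41, 'c': 44}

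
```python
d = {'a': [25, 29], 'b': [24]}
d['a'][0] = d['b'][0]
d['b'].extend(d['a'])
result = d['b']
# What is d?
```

After line 1: d = {'a': [25, 29], 'b': [24]}
After line 2 (a[0] = b[0] = 24): d = {'a': [24, 29], 'b': [24]}
After line 3 (b.extend(a) appends [24, 29]): d = {'a': [24, 29], 'b': [24, 24, 29]}
After line 4: result = d['b'] = [24, 24, 29]

{'a': [24, 29], 'b': [24, 24, 29]}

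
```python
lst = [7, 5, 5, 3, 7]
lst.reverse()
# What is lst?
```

[7, 3, 5, 5, 7]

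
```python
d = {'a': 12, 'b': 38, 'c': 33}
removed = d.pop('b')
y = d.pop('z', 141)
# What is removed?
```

After line 1: d = {'a': 12, 'b': 38, 'c': 33}
After line 2 (pop 'b' returns 38): d = {'a': 12, 'c': 33}, removed = 38
After line 3 (pop 'z' missing, returns default 141): d = {'a': 12, 'c': 33}, y = 141

38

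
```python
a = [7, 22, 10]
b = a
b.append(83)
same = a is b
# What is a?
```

After line 1: a = [7, 22, 10]
After line 2 (b = a is an alias, same object): a = [7, 22, 10], b = [7, 22, 10]
After line 3 (b.append mutates the shared list): a = [7, 22, 10, 83], b = [7, 22, 10, 83]
After line 4 (same = a is b; same object -> True): same = True

[7, 22, 10, 83]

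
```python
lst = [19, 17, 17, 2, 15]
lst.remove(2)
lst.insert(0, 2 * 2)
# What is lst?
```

After line 1: lst = [19, 17, 17, 2, 15]
After line 2 (remove first 2): lst = [19, 17, 17, 15]
After line 3 (insert 4 at index 0): lst = [4, 19, 17, 17, 15]

[4, 19, 17, 17, 15]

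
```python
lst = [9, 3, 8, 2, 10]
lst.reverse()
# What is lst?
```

[10, 2, 8, 3, 9]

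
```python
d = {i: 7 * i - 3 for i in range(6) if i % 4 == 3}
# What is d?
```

{3: 18}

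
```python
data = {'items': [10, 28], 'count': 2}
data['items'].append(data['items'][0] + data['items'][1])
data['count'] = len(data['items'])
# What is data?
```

After line 1: data = {'items': [10, 28], 'count': 2}
After line 2 (append 10 + 28 = 38): data = {'items': [10, 28, 38], 'count': 2}
After line 3 (count = len(items) = 3): data = {'items': [10, 28, 38], 'count': 3}

{'items': [10, 28, 38], 'count': 3}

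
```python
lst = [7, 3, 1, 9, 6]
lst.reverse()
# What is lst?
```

[6, 9, 1, 3, 7]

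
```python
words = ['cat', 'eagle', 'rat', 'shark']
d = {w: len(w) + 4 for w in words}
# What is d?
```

{'cat': 7, 'eagle': 9, 'rat': 7, 'shark': 9}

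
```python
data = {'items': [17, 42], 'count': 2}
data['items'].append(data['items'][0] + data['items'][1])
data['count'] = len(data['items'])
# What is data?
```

After line 1: data = {'items': [17, 42], 'count': 2}
After line 2 (append 17 + 42 = 59): data = {'items': [17, 42, 59], 'count': 2}
After line 3 (count = len(items) = 3): data = {'items': [17, 42, 59], 'count': 3}

{'items': [17, 42, 59], 'count': 3}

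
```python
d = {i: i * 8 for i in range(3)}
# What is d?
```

{0: 0, 1: 8, 2: 16}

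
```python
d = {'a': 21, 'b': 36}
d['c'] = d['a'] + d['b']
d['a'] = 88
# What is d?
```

After line 1: d = {'a': 21, 'b': 36}
After line 2 (d['c'] = 21 + 36): d = {'a': 21, 'b': 36, 'c': 57}
After line 3: d = {'a': 88, 'b': 36, 'c': 57}

{'a': 88, 'b': 36, 'c': 57}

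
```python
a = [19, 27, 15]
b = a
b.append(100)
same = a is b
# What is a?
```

After line 1: a = [19, 27, 15]
After line 2 (b = a is an alias, same object): a = [19, 27, 15], b = [19, 27, 15]
After line 3 (b.append mutates the shared list): a = [19, 27, 15, 100], b = [19, 27, 15, 100]
After line 4 (same = a is b; same object -> True): same = True

[19, 27, 15, 100]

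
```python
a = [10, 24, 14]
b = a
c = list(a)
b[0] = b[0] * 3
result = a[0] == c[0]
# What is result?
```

After line 1: a = [10, 24, 14]
After line 2 (b = a, alias): a = [10, 24, 14], b = [10, 24, 14]
After line 3 (c = list(a) is a copy, new object): c = [10, 24, 14]
After line 4 (b[0] = 10 * 3 = 30; mutates shared a/b): a = b = [30, 24, 14], c = [10, 24, 14]
After line 5 (a[0] = 30, c[0] = 10; result = False)

False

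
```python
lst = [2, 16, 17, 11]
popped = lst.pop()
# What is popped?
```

11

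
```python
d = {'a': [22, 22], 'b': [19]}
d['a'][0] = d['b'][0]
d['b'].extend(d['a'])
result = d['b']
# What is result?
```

After line 1: d = {'a': [22, 22], 'b': [19]}
After line 2 (a[0] = b[0] = 19): d = {'a': [19, 22], 'b': [19]}
After line 3 (b.extend(a) appends [19, 22]): d = {'a': [19, 22], 'b': [19, 19, 22]}
After line 4: result = d['b'] = [19, 19, 22]

[19, 19, 22]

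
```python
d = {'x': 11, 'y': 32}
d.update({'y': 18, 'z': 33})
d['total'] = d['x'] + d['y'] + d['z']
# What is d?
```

After line 1: d = {'x': 11, 'y': 32}
After line 2 (y overwritten, z added): d = {'x': 11, 'y': 18, 'z': 33}
After line 3 (total = 11 + 18 + 33 = 62): d = {'x': 11, 'y': 18, 'z': 33, 'total': 62}

{'x': 11, 'y': 18, 'z': 33, 'total': 62}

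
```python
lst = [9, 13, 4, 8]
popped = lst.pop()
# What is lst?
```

[9, 13, 4]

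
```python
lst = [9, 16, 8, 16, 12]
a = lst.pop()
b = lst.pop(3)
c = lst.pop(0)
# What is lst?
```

After line 1: lst = [9, 16, 8, 16, 12]
After line 2 (pop() -> a = 12): lst = [9, 16, 8, 16]
After line 3 (pop(3) -> b = 16): lst = [9, 16, 8]
After line 4 (pop(0) -> c = 9): lst = [16, 8]

[16, 8]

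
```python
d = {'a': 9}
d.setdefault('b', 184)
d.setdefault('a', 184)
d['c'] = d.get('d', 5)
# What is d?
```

After line 1: d = {'a': 9}
After line 2 (setdefault adds 'b'=184): d = {'a': 9, 'b': 184}
After line 3 (setdefault 'a' no-op, already exists): d = {'a': 9, 'b': 184}
After line 4 (get('d', 5) returns default since 'd' not in d): d = {'a': 9, 'b': 184, 'c': 5}

{'a': 9, 'b': 184, 'c': 5}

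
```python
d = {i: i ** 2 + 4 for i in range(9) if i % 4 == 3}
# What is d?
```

{3: 13, 7: 53}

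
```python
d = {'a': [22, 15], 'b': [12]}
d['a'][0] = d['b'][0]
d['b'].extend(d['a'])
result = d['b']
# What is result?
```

After line 1: d = {'a': [22, 15], 'b': [12]}
After line 2 (a[0] = b[0] = 12): d = {'a': [12, 15], 'b': [12]}
After line 3 (b.extend(a) appends [12, 15]): d = {'a': [12, 15], 'b': [12, 12, 15]}
After line 4: result = d['b'] = [12, 12, 15]

[12, 12, 15]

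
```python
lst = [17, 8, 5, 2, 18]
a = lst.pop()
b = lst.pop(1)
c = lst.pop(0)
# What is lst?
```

After line 1: lst = [17, 8, 5, 2, 18]
After line 2 (pop() -> a = 18): lst = [17, 8, 5, 2]
After line 3 (pop(1) -> b = 8): lst = [17, 5, 2]
After line 4 (pop(0) -> c = 17): lst = [5, 2]

[5, 2]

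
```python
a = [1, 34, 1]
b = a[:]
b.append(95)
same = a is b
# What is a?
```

After line 1: a = [1, 34, 1]
After line 2 (b = a[:] is a shallow copy, new object): a = [1, 34, 1], b = [1, 34, 1]
After line 3 (append only mutates b): a = [1, 34, 1], b = [1, 34, 1, 95]
After line 4 (same = a is b; different objects -> False): same = False

[1, 34, 1]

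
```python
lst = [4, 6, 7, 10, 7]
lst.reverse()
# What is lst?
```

[7, 10, 7, 6, 4]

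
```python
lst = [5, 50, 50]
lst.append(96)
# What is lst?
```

[5, 50, 50, 96]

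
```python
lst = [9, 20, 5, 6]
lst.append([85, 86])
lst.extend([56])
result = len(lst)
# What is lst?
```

After line 1: lst = [9, 20, 5, 6]
After line 2 (append adds [85, 86] as single element): lst = [9, 20, 5, 6, [85, 86]]
After line 3 (extend unpacks [56], adds 56): lst = [9, 20, 5, 6, [85, 86], 56]
After line 4: result = len(lst) = 6

[9, 20, 5, 6, [85, 86], 56]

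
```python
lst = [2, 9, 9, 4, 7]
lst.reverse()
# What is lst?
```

[7, 4, 9, 9, 2]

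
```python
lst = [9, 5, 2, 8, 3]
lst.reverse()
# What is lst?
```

[3, 8, 2, 5, 9]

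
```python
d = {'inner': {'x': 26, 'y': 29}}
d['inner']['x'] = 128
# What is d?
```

After line 1: d = {'inner': {'x': 26, 'y': 29}}
After line 2 (inner x overwritten): d = {'inner': {'x': 128, 'y': 29}}

{'inner': {'x': 128, 'y': 29}}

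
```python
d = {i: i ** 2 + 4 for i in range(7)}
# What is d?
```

{0: 4, 1: 5, 2: 8, 3: 13, 4: 20, 5: 29, 6: 40}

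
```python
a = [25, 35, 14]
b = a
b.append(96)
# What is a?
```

After line 1: a = [25, 35, 14]
After line 2 (b = a is an alias, same object): a = [25, 35, 14], b = [25, 35, 14]
After line 3 (b.append mutates the shared list): a = [25, 35, 14, 96], b = [25, 35, 14, 96]

[25, 35, 14, 96]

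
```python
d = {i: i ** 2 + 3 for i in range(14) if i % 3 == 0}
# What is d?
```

{0: 3, 3: 12, 6: 39, 9: 84, 12: 147}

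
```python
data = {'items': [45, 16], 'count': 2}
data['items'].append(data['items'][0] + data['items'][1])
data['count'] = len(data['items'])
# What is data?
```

After line 1: data = {'items': [45, 16], 'count': 2}
After line 2 (append 45 + 16 = 61): data = {'items': [45, 16, 61], 'count': 2}
After line 3 (count = len(items) = 3): data = {'items': [45, 16, 61], 'count': 3}

{'items': [45, 16, 61], 'count': 3}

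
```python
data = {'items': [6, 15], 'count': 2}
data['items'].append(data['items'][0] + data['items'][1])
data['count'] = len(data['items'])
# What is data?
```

After line 1: data = {'items': [6, 15], 'count': 2}
After line 2 (append 6 + 15 = 21): data = {'items': [6, 15, 21], 'count': 2}
After line 3 (count = len(items) = 3): data = {'items': [6, 15, 21], 'count': 3}

{'items': [6, 15, 21], 'count': 3}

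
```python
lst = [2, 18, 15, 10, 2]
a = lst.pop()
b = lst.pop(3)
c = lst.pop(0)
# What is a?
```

After line 1: lst = [2, 18, 15, 10, 2]
After line 2 (pop() -> a = 2): lst = [2, 18, 15, 10]
After line 3 (pop(3) -> b = 10): lst = [2, 18, 15]
After line 4 (pop(0) -> c = 2): lst = [18, 15]

2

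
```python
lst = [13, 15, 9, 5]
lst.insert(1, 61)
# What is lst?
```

[13, 61, 15, 9, 5]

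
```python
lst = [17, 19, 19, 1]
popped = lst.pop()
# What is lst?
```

[17, 19, 19]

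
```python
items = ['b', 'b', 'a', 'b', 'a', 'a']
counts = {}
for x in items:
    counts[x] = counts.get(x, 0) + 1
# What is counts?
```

Initial: counts = {}, items = ['b', 'b', 'a', 'b', 'a', 'a']
See 'b': counts = {'b': 1}
See 'b': counts = {'b': 2}
See 'a': counts = {'b': 2, 'a': 1}
See 'b': counts = {'b': 3, 'a': 1}
See 'a': counts = {'b': 3, 'a': 2}
See 'a': counts = {'b': 3, 'a': 3}

{'b': 3, 'a': 3}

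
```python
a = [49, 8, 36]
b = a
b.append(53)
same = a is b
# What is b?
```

After line 1: a = [49, 8, 36]
After line 2 (b = a is an alias, same object): a = [49, 8, 36], b = [49, 8, 36]
After line 3 (b.append mutates the shared list): a = [49, 8, 36, 53], b = [49, 8, 36, 53]
After line 4 (same = a is b; same object -> True): same = True

[49, 8, 36, 53]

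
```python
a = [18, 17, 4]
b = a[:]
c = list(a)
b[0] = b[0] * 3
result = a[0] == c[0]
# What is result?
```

After line 1: a = [18, 17, 4]
After line 2 (b = a[:], copy): a = [18, 17, 4], b = [18, 17, 4]
After line 3 (c = list(a) is a copy, new object): c = [18, 17, 4]
After line 4 (b[0] = 18 * 3 = 54; only b mutates (copy)): a = [18, 17, 4], b = [54, 17, 4], c = [18, 17, 4]
After line 5 (a[0] = 18, c[0] = 18; result = True)

True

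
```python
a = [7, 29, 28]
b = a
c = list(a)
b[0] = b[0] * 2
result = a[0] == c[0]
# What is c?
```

After line 1: a = [7, 29, 28]
After line 2 (b = a, alias): a = [7, 29, 28], b = [7, 29, 28]
After line 3 (c = list(a) is a copy, new object): c = [7, 29, 28]
After line 4 (b[0] = 7 * 2 = 14; mutates shared a/b): a = b = [14, 29, 28], c = [7, 29, 28]
After line 5 (a[0] = 14, c[0] = 7; result = False)

[7, 29, 28]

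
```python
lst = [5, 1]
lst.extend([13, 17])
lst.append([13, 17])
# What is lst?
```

After line 1: lst = [5, 1]
After line 2 (extend unpacks [13, 17]): lst = [5, 1, 13, 17]
After line 3 (append adds [13, 17] as single element): lst = [5, 1, 13, 17, [13, 17]]

[5, 1, 13, 17, [13, 17]]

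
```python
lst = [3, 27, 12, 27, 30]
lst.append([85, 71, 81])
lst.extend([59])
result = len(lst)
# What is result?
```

After line 1: lst = [3, 27, 12, 27, 30]
After line 2 (append adds [85, 71, 81] as single element): lst = [3, 27, 12, 27, 30, [85, 71, 81]]
After line 3 (extend unpacks [59], adds 59): lst = [3, 27, 12, 27, 30, [85, 71, 81], 59]
After line 4: result = len(lst) = 7

7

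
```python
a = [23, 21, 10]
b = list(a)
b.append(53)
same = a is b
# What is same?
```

After line 1: a = [23, 21, 10]
After line 2 (b = list(a) is a shallow copy, new object): a = [23, 21, 10], b = [23, 21, 10]
After line 3 (append only mutates b): a = [23, 21, 10], b = [23, 21, 10, 53]
After line 4 (same = a is b; different objects -> False): same = False

False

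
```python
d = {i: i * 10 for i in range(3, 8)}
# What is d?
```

{3: 30, 4: 40, 5: 50, 6: 60, 7: 70}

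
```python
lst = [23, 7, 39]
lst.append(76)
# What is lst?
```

[23, 7, 39, 76]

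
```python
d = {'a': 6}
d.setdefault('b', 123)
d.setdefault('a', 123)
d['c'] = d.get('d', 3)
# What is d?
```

After line 1: d = {'a': 6}
After line 2 (setdefault adds 'b'=123): d = {'a': 6, 'b': 123}
After line 3 (setdefault 'a' no-op, already exists): d = {'a': 6, 'b': 123}
After line 4 (get('d', 3) returns default since 'd' not in d): d = {'a': 6, 'b': 123, 'c': 3}

{'a': 6, 'b': 123, 'c': 3}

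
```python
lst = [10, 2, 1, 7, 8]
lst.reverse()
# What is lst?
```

[8, 7, 1, 2, 10]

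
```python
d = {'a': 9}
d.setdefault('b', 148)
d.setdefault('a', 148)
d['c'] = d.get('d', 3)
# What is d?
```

After line 1: d = {'a': 9}
After line 2 (setdefault adds 'b'=148): d = {'a': 9, 'b': 148}
After line 3 (setdefault 'a' no-op, already exists): d = {'a': 9, 'b': 148}
After line 4 (get('d', 3) returns default since 'd' not in d): d = {'a': 9, 'b': 148, 'c': 3}

{'a': 9, 'b': 148, 'c': 3}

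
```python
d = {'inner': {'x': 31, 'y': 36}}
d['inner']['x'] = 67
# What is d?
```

After line 1: d = {'inner': {'x': 31, 'y': 36}}
After line 2 (inner x overwritten): d = {'inner': {'x': 67, 'y': 36}}

{'inner': {'x': 67, 'y': 36}}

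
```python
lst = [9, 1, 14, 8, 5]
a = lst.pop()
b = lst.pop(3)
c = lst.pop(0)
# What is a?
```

After line 1: lst = [9, 1, 14, 8, 5]
After line 2 (pop() -> a = 5): lst = [9, 1, 14, 8]
After line 3 (pop(3) -> b = 8): lst = [9, 1, 14]
After line 4 (pop(0) -> c = 9): lst = [1, 14]

5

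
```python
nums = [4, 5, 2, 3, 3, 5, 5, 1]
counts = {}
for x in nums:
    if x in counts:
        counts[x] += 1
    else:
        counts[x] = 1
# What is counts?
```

Initial: counts = {}, nums = [4, 5, 2, 3, 3, 5, 5, 1]
See 4: counts = {4: 1}
See 5: counts = {4: 1, 5: 1}
See 2: counts = {4: 1, 5: 1, 2: 1}
See 3: counts = {4: 1, 5: 1, 2: 1, 3: 1}
See 3: counts = {4: 1, 5: 1, 2: 1, 3: 2}
See 5: counts = {4: 1, 5: 2, 2: 1, 3: 2}
See 5: counts = {4: 1, 5: 3, 2: 1, 3: 2}
See 1: counts = {4: 1, 5: 3, 2: 1, 3: 2, 1: 1}

{4: 1, 5: 3, 2: 1, 3: 2, 1: 1}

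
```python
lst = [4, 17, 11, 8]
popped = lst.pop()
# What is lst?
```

[4, 17, 11]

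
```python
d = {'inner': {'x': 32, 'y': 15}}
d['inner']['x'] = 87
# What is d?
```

After line 1: d = {'inner': {'x': 32, 'y': 15}}
After line 2 (inner x overwritten): d = {'inner': {'x': 87, 'y': 15}}

{'inner': {'x': 87, 'y': 15}}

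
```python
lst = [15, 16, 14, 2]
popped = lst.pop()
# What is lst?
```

[15, 16, 14]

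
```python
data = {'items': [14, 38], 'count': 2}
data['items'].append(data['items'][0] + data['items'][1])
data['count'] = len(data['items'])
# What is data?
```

After line 1: data = {'items': [14, 38], 'count': 2}
After line 2 (append 14 + 38 = 52): data = {'items': [14, 38, 52], 'count': 2}
After line 3 (count = len(items) = 3): data = {'items': [14, 38, 52], 'count': 3}

{'items': [14, 38, 52], 'count': 3}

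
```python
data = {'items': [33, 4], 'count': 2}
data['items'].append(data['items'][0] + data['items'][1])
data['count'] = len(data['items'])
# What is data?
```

After line 1: data = {'items': [33, 4], 'count': 2}
After line 2 (append 33 + 4 = 37): data = {'items': [33, 4, 37], 'count': 2}
After line 3 (count = len(items) = 3): data = {'items': [33, 4, 37], 'count': 3}

{'items': [33, 4, 37], 'count': 3}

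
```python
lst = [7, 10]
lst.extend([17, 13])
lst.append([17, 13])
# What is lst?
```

After line 1: lst = [7, 10]
After line 2 (extend unpacks [17, 13]): lst = [7, 10, 17, 13]
After line 3 (append adds [17, 13] as single element): lst = [7, 10, 17, 13, [17, 13]]

[7, 10, 17, 13, [17, 13]]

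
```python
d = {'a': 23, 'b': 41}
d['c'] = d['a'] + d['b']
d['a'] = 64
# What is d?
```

After line 1: d = {'a': 23, 'b': 41}
After line 2 (d['c'] = 23 + 41): d = {'a': 23, 'b': 41, 'c': 64}
After line 3: d = {'a': 64, 'b': 41, 'c': 64}

{'a': 64, 'b': 41, 'c': 64}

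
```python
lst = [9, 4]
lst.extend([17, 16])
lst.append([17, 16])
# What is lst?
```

After line 1: lst = [9, 4]
After line 2 (extend unpacks [17, 16]): lst = [9, 4, 17, 16]
After line 3 (append adds [17, 16] as single element): lst = [9, 4, 17, 16, [17, 16]]

[9, 4, 17, 16, [17, 16]]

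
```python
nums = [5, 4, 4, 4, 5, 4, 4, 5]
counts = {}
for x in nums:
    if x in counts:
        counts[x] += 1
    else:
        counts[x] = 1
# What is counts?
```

Initial: counts = {}, nums = [5, 4, 4, 4, 5, 4, 4, 5]
See 5: counts = {5: 1}
See 4: counts = {5: 1, 4: 1}
See 4: counts = {5: 1, 4: 2}
See 4: counts = {5: 1, 4: 3}
See 5: counts = {5: 2, 4: 3}
See 4: counts = {5: 2, 4: 4}
See 4: counts = {5: 2, 4: 5}
See 5: counts = {5: 3, 4: 5}

{5: 3, 4: 5}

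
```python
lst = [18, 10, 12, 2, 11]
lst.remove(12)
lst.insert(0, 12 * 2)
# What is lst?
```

After line 1: lst = [18, 10, 12, 2, 11]
After line 2 (remove first 12): lst = [18, 10, 2, 11]
After line 3 (insert 24 at index 0): lst = [24, 18, 10, 2, 11]

[24, 18, 10, 2, 11]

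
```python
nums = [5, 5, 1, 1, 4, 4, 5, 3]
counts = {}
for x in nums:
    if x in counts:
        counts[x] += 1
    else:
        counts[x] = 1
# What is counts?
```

Initial: counts = {}, nums = [5, 5, 1, 1, 4, 4, 5, 3]
See 5: counts = {5: 1}
See 5: counts = {5: 2}
See 1: counts = {5: 2, 1: 1}
See 1: counts = {5: 2, 1: 2}
See 4: counts = {5: 2, 1: 2, 4: 1}
See 4: counts = {5: 2, 1: 2, 4: 2}
See 5: counts = {5: 3, 1: 2, 4: 2}
See 3: counts = {5: 3, 1: 2, 4: 2, 3: 1}

{5: 3, 1: 2, 4: 2, 3: 1}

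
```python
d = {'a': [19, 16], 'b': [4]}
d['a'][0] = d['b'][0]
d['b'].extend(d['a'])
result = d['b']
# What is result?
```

After line 1: d = {'a': [19, 16], 'b': [4]}
After line 2 (a[0] = b[0] = 4): d = {'a': [4, 16], 'b': [4]}
After line 3 (b.extend(a) appends [4, 16]): d = {'a': [4, 16], 'b': [4, 4, 16]}
After line 4: result = d['b'] = [4, 4, 16]

[4, 4, 16]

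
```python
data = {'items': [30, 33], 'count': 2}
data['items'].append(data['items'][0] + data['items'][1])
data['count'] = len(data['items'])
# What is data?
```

After line 1: data = {'items': [30, 33], 'count': 2}
After line 2 (append 30 + 33 = 63): data = {'items': [30, 33, 63], 'count': 2}
After line 3 (count = len(items) = 3): data = {'items': [30, 33, 63], 'count': 3}

{'items': [30, 33, 63], 'count': 3}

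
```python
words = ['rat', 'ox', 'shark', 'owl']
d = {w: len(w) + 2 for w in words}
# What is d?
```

{'rat': 5, 'ox': 4, 'shark': 7, 'owl': 5}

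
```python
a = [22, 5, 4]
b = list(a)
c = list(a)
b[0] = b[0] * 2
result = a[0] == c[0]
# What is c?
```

After line 1: a = [22, 5, 4]
After line 2 (b = list(a), copy): a = [22, 5, 4], b = [22, 5, 4]
After line 3 (c = list(a) is a copy, new object): c = [22, 5, 4]
After line 4 (b[0] = 22 * 2 = 44; only b mutates (copy)): a = [22, 5, 4], b = [44, 5, 4], c = [22, 5, 4]
After line 5 (a[0] = 22, c[0] = 22; result = True)

[22, 5, 4]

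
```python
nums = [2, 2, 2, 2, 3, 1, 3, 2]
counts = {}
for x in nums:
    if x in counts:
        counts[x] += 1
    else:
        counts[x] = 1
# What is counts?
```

Initial: counts = {}, nums = [2, 2, 2, 2, 3, 1, 3, 2]
See 2: counts = {2: 1}
See 2: counts = {2: 2}
See 2: counts = {2: 3}
See 2: counts = {2: 4}
See 3: counts = {2: 4, 3: 1}
See 1: counts = {2: 4, 3: 1, 1: 1}
See 3: counts = {2: 4, 3: 2, 1: 1}
See 2: counts = {2: 5, 3: 2, 1: 1}

{2: 5, 3: 2, 1: 1}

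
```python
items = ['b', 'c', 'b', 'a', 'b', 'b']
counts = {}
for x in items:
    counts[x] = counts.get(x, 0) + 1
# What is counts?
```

Initial: counts = {}, items = ['b', 'c', 'b', 'a', 'b', 'b']
See 'b': counts = {'b': 1}
See 'c': counts = {'b': 1, 'c': 1}
See 'b': counts = {'b': 2, 'c': 1}
See 'a': counts = {'b': 2, 'c': 1, 'a': 1}
See 'b': counts = {'b': 3, 'c': 1, 'a': 1}
See 'b': counts = {'b': 4, 'c': 1, 'a': 1}

{'b': 4, 'c': 1, 'a': 1}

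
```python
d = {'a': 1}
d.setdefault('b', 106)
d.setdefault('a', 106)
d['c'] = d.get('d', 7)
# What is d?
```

After line 1: d = {'a': 1}
After line 2 (setdefault adds 'b'=106): d = {'a': 1, 'b': 106}
After line 3 (setdefault 'a' no-op, already exists): d = {'a': 1, 'b': 106}
After line 4 (get('d', 7) returns default since 'd' not in d): d = {'a': 1, 'b': 106, 'c': 7}

{'a': 1, 'b': 106, 'c': 7}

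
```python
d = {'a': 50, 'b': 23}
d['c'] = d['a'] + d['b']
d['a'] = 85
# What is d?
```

After line 1: d = {'a': 50, 'b': 23}
After line 2 (d['c'] = 50 + 23): d = {'a': 50, 'b': 23, 'c': 73}
After line 3: d = {'a': 85, 'b': 23, 'c': 73}

{'a': 85, 'b': 23, 'c': 73}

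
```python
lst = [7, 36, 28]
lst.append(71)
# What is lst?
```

[7, 36, 28, 71]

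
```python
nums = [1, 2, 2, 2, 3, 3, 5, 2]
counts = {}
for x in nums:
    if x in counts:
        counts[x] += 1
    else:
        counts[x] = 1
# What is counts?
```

Initial: counts = {}, nums = [1, 2, 2, 2, 3, 3, 5, 2]
See 1: counts = {1: 1}
See 2: counts = {1: 1, 2: 1}
See 2: counts = {1: 1, 2: 2}
See 2: counts = {1: 1, 2: 3}
See 3: counts = {1: 1, 2: 3, 3: 1}
See 3: counts = {1: 1, 2: 3, 3: 2}
See 5: counts = {1: 1, 2: 3, 3: 2, 5: 1}
See 2: counts = {1: 1, 2: 4, 3: 2, 5: 1}

{1: 1, 2: 4, 3: 2, 5: 1}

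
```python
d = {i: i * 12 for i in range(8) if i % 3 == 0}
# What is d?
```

{0: 0, 3: 36, 6: 72}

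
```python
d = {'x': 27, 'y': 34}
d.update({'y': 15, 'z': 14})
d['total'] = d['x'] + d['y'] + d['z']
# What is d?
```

After line 1: d = {'x': 27, 'y': 34}
After line 2 (y overwritten, z added): d = {'x': 27, 'y': 15, 'z': 14}
After line 3 (total = 27 + 15 + 14 = 56): d = {'x': 27, 'y': 15, 'z': 14, 'total': 56}

{'x': 27, 'y': 15, 'z': 14, 'total': 56}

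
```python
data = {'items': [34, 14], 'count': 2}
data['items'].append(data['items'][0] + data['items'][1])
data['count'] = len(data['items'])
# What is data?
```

After line 1: data = {'items': [34, 14], 'count': 2}
After line 2 (append 34 + 14 = 48): data = {'items': [34, 14, 48], 'count': 2}
After line 3 (count = len(items) = 3): data = {'items': [34, 14, 48], 'count': 3}

{'items': [34, 14, 48], 'count': 3}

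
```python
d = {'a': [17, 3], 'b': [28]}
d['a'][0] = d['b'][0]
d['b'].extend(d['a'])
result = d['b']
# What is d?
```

After line 1: d = {'a': [17, 3], 'b': [28]}
After line 2 (a[0] = b[0] = 28): d = {'a': [28, 3], 'b': [28]}
After line 3 (b.extend(a) appends [28, 3]): d = {'a': [28, 3], 'b': [28, 28, 3]}
After line 4: result = d['b'] = [28, 28, 3]

{'a': [28, 3], 'b': [28, 28, 3]}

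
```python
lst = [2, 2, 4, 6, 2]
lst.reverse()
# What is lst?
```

[2, 6, 4, 2, 2]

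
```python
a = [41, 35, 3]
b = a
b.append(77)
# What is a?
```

After line 1: a = [41, 35, 3]
After line 2 (b = a is an alias, same object): a = [41, 35, 3], b = [41, 35, 3]
After line 3 (b.append mutates the shared list): a = [41, 35, 3, 77], b = [41, 35, 3, 77]

[41, 35, 3, 77]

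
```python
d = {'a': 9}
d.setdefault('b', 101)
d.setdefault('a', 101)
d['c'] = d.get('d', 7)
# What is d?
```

After line 1: d = {'a': 9}
After line 2 (setdefault adds 'b'=101): d = {'a': 9, 'b': 101}
After line 3 (setdefault 'a' no-op, already exists): d = {'a': 9, 'b': 101}
After line 4 (get('d', 7) returns default since 'd' not in d): d = {'a': 9, 'b': 101, 'c': 7}

{'a': 9, 'b': 101, 'c': 7}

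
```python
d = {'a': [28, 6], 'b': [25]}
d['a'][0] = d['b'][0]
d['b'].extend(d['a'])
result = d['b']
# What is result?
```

After line 1: d = {'a': [28, 6], 'b': [25]}
After line 2 (a[0] = b[0] = 25): d = {'a': [25, 6], 'b': [25]}
After line 3 (b.extend(a) appends [25, 6]): d = {'a': [25, 6], 'b': [25, 25, 6]}
After line 4: result = d['b'] = [25, 25, 6]

[25, 25, 6]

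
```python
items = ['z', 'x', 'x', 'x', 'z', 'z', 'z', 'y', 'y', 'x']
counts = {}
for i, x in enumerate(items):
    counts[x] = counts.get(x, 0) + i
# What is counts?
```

Initial: counts = {}, items = ['z', 'x', 'x', 'x', 'z', 'z', 'z', 'y', 'y', 'x']
i=0, x='z': counts = {'z': 0}
i=1, x='x': counts = {'z': 0, 'x': 1}
i=2, x='x': counts = {'z': 0, 'x': 3}
i=3, x='x': counts = {'z': 0, 'x': 6}
i=4, x='z': counts = {'z': 4, 'x': 6}
i=5, x='z': counts = {'z': 9, 'x': 6}
i=6, x='z': counts = {'z': 15, 'x': 6}
i=7, x='y': counts = {'z': 15, 'x': 6, 'y': 7}
i=8, x='y': counts = {'z': 15, 'x': 6, 'y': 15}
i=9, x='x': counts = {'z': 15, 'x': 15, 'y': 15}

{'z': 15, 'x': 15, 'y': 15}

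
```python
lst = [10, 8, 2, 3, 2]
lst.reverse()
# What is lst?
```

[2, 3, 2, 8, 10]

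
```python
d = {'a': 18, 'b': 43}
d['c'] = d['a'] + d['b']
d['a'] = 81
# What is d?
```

After line 1: d = {'a': 18, 'b': 43}
After line 2 (d['c'] = 18 + 43): d = {'a': 18, 'b': 43, 'c': 61}
After line 3: d = {'a': 81, 'b': 43, 'c': 61}

{'a': 81, 'b': 43, 'c': 61}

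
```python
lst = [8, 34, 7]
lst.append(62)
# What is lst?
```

[8, 34, 7, 62]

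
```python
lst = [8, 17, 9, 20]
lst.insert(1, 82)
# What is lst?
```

[8, 82, 17, 9, 20]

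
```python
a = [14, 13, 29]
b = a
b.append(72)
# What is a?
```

After line 1: a = [14, 13, 29]
After line 2 (b = a is an alias, same object): a = [14, 13, 29], b = [14, 13, 29]
After line 3 (b.append mutates the shared list): a = [14, 13, 29, 72], b = [14, 13, 29, 72]

[14, 13, 29, 72]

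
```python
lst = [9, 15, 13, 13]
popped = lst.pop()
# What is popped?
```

13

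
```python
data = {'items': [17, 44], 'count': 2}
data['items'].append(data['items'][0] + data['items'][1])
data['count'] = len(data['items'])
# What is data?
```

After line 1: data = {'items': [17, 44], 'count': 2}
After line 2 (append 17 + 44 = 61): data = {'items': [17, 44, 61], 'count': 2}
After line 3 (count = len(items) = 3): data = {'items': [17, 44, 61], 'count': 3}

{'items': [17, 44, 61], 'count': 3}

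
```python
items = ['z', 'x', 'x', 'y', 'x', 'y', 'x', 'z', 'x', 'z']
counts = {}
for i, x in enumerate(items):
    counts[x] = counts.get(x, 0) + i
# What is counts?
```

Initial: counts = {}, items = ['z', 'x', 'x', 'y', 'x', 'y', 'x', 'z', 'x', 'z']
i=0, x='z': counts = {'z': 0}
i=1, x='x': counts = {'z': 0, 'x': 1}
i=2, x='x': counts = {'z': 0, 'x': 3}
i=3, x='y': counts = {'z': 0, 'x': 3, 'y': 3}
i=4, x='x': counts = {'z': 0, 'x': 7, 'y': 3}
i=5, x='y': counts = {'z': 0, 'x': 7, 'y': 8}
i=6, x='x': counts = {'z': 0, 'x': 13, 'y': 8}
i=7, x='z': counts = {'z': 7, 'x': 13, 'y': 8}
i=8, x='x': counts = {'z': 7, 'x': 21, 'y': 8}
i=9, x='z': counts = {'z': 16, 'x': 21, 'y': 8}

{'z': 16, 'x': 21, 'y': 8}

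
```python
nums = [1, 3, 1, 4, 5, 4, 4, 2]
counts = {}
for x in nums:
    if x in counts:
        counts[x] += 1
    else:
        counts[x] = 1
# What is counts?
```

Initial: counts = {}, nums = [1, 3, 1, 4, 5, 4, 4, 2]
See 1: counts = {1: 1}
See 3: counts = {1: 1, 3: 1}
See 1: counts = {1: 2, 3: 1}
See 4: counts = {1: 2, 3: 1, 4: 1}
See 5: counts = {1: 2, 3: 1, 4: 1, 5: 1}
See 4: counts = {1: 2, 3: 1, 4: 2, 5: 1}
See 4: counts = {1: 2, 3: 1, 4: 3, 5: 1}
See 2: counts = {1: 2, 3: 1, 4: 3, 5: 1, 2: 1}

{1: 2, 3: 1, 4: 3, 5: 1, 2: 1}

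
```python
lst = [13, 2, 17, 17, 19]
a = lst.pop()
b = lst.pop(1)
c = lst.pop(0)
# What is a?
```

After line 1: lst = [13, 2, 17, 17, 19]
After line 2 (pop() -> a = 19): lst = [13, 2, 17, 17]
After line 3 (pop(1) -> b = 2): lst = [13, 17, 17]
After line 4 (pop(0) -> c = 13): lst = [17, 17]

19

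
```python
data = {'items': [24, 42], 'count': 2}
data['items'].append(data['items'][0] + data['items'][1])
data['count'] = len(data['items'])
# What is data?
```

After line 1: data = {'items': [24, 42], 'count': 2}
After line 2 (append 24 + 42 = 66): data = {'items': [24, 42, 66], 'count': 2}
After line 3 (count = len(items) = 3): data = {'items': [24, 42, 66], 'count': 3}

{'items': [24, 42, 66], 'count': 3}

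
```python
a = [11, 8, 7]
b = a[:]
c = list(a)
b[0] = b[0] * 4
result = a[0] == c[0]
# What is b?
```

After line 1: a = [11, 8, 7]
After line 2 (b = a[:], copy): a = [11, 8, 7], b = [11, 8, 7]
After line 3 (c = list(a) is a copy, new object): c = [11, 8, 7]
After line 4 (b[0] = 11 * 4 = 44; only b mutates (copy)): a = [11, 8, 7], b = [44, 8, 7], c = [11, 8, 7]
After line 5 (a[0] = 11, c[0] = 11; result = True)

[44, 8, 7]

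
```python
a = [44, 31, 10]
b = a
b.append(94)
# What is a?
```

After line 1: a = [44, 31, 10]
After line 2 (b = a is an alias, same object): a = [44, 31, 10], b = [44, 31, 10]
After line 3 (b.append mutates the shared list): a = [44, 31, 10, 94], b = [44, 31, 10, 94]

[44, 31, 10, 94]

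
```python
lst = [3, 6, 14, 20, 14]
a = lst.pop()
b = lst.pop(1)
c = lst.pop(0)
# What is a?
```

After line 1: lst = [3, 6, 14, 20, 14]
After line 2 (pop() -> a = 14): lst = [3, 6, 14, 20]
After line 3 (pop(1) -> b = 6): lst = [3, 14, 20]
After line 4 (pop(0) -> c = 3): lst = [14, 20]

14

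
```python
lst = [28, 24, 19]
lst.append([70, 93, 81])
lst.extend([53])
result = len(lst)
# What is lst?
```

After line 1: lst = [28, 24, 19]
After line 2 (append adds [70, 93, 81] as single element): lst = [28, 24, 19, [70, 93, 81]]
After line 3 (extend unpacks [53], adds 53): lst = [28, 24, 19, [70, 93, 81], 53]
After line 4: result = len(lst) = 5

[28, 24, 19, [70, 93, 81], 53]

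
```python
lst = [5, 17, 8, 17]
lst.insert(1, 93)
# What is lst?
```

[5, 93, 17, 8, 17]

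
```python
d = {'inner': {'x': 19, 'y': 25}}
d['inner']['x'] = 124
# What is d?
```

After line 1: d = {'inner': {'x': 19, 'y': 25}}
After line 2 (inner x overwritten): d = {'inner': {'x': 124, 'y': 25}}

{'inner': {'x': 124, 'y': 25}}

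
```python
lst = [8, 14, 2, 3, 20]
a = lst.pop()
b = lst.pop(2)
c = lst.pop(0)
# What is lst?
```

After line 1: lst = [8, 14, 2, 3, 20]
After line 2 (pop() -> a = 20): lst = [8, 14, 2, 3]
After line 3 (pop(2) -> b = 2): lst = [8, 14, 3]
After line 4 (pop(0) -> c = 8): lst = [14, 3]

[14, 3]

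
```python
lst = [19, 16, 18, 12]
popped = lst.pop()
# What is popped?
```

12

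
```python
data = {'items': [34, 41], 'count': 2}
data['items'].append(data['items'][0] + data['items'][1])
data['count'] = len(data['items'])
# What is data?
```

After line 1: data = {'items': [34, 41], 'count': 2}
After line 2 (append 34 + 41 = 75): data = {'items': [34, 41, 75], 'count': 2}
After line 3 (count = len(items) = 3): data = {'items': [34, 41, 75], 'count': 3}

{'items': [34, 41, 75], 'count': 3}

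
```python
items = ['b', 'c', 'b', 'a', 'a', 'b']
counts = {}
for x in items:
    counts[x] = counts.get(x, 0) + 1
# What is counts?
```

Initial: counts = {}, items = ['b', 'c', 'b', 'a', 'a', 'b']
See 'b': counts = {'b': 1}
See 'c': counts = {'b': 1, 'c': 1}
See 'b': counts = {'b': 2, 'c': 1}
See 'a': counts = {'b': 2, 'c': 1, 'a': 1}
See 'a': counts = {'b': 2, 'c': 1, 'a': 2}
See 'b': counts = {'b': 3, 'c': 1, 'a': 2}

{'b': 3, 'c': 1, 'a': 2}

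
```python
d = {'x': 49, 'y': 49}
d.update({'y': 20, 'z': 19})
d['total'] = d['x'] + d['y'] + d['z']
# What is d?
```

After line 1: d = {'x': 49, 'y': 49}
After line 2 (y overwritten, z added): d = {'x': 49, 'y': 20, 'z': 19}
After line 3 (total = 49 + 20 + 19 = 88): d = {'x': 49, 'y': 20, 'z': 19, 'total': 88}

{'x': 49, 'y': 20, 'z': 19, 'total': 88}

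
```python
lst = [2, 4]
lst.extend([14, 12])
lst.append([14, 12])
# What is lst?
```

After line 1: lst = [2, 4]
After line 2 (extend unpacks [14, 12]): lst = [2, 4, 14, 12]
After line 3 (append adds [14, 12] as single element): lst = [2, 4, 14, 12, [14, 12]]

[2, 4, 14, 12, [14, 12]]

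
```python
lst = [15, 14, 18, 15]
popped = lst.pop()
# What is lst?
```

[15, 14, 18]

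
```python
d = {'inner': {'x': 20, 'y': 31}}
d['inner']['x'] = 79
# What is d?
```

After line 1: d = {'inner': {'x': 20, 'y': 31}}
After line 2 (inner x overwritten): d = {'inner': {'x': 79, 'y': 31}}

{'inner': {'x': 79, 'y': 31}}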